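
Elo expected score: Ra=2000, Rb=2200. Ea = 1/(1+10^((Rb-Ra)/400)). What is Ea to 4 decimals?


Elo expected score: Ea = 1/(1 + 10^((Rb-Ra)/400))
Rb - Ra = 2200 - 2000 = 200
(Rb-Ra)/400 = 200/400 = 0.5
10^0.5 = 3.162278
Ea = 1/(1 + 3.162278) = 1/4.162278 = 0.2403

0.2403


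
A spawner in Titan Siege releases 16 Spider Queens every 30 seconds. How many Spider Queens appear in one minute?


Spawns per minute = count * (60 / interval)
= 16 * (60 / 30)
= 16 * 2.0
= 32.0

32.0 per minute


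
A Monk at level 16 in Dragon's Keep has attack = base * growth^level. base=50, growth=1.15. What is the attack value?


value = base * growth^level
= 50 * 1.15^16
= 50 * 9.357621
= 467.88

467.88 attack


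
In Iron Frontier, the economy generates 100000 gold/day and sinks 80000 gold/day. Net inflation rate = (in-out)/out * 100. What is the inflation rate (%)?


Net gold = 100000 - 80000 = 20000
Inflation rate = net / sunk * 100 = 20000 / 80000 * 100
= 0.25 * 100
= 25.00%

25.00%


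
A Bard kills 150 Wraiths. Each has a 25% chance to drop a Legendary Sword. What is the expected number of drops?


Expected drops = kills * (drop_rate / 100)
= 150 * (25 / 100)
= 150 * 0.25
= 37.5

37.5 drops


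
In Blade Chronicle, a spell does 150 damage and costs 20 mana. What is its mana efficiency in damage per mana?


Efficiency = damage / mana
= 150 / 20
= 7.50

7.50 dmg/mana


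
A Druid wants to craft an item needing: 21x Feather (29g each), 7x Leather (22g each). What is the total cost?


Cost breakdown:
  Feather: 21 * 29 = 609
  Leather: 7 * 22 = 154
Total = 609 + 154 = 763

763 gold


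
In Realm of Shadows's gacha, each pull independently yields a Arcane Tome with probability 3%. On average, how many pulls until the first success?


Expected pulls for a geometric distribution = 1/p = 100 / rate%
= 100 / 3
= 33.33

33.33 pulls


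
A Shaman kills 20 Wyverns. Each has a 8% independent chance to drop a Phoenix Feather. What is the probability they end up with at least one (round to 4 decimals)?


P(at least one) = 1 - P(none) = 1 - (1-p)^n
p = 8/100 = 0.08
1 - p = 0.92
(1 - p)^20 = 0.92^20 = 0.188693
P(at least one) = 1 - 0.188693 = 0.8113

0.8113


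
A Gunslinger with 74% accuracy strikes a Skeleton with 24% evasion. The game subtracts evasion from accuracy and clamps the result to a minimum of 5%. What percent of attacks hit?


accuracy - evasion = 74 - 24 = 50
Apply floor: max(50, 5) = 50
Hit chance = 50%

50%


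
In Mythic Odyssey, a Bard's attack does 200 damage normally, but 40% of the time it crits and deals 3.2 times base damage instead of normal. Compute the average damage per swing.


E[dmg] = base * (1 + crit_chance * (crit_mult - 1))
cc as decimal = 40/100 = 0.4
cm - 1 = 3.2 - 1 = 2.2
Bonus factor = 0.4 * 2.2 = 0.88
Total multiplier = 1 + 0.88 = 1.88
Expected damage = 200 * 1.88 = 376.00

376.00 damage


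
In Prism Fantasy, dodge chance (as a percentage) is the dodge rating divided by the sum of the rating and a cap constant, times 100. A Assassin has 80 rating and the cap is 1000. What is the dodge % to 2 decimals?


dodge% = 80 / (80 + 1000) * 100
= 80 / 1080 * 100
= 0.074074 * 100
= 7.41%

7.41%


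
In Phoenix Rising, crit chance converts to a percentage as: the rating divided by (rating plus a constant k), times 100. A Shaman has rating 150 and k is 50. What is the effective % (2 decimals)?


effective% = rating / (rating + k) * 100
= 150 / (150 + 50) * 100
= 150 / 200 * 100
= 0.75 * 100
= 75.00%

75.00%


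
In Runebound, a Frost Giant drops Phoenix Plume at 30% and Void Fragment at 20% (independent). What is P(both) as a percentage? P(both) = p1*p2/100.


For independent events, P(both) = P(A) * P(B)
= 30% * 20%
= 600 / 100 %
= 6.0%

6.0%


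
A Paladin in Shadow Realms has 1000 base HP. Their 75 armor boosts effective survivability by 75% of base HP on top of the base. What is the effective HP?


EHP = 1000 * (1 + 75/100)
= 1000 * (1 + 0.75)
= 1000 * 1.75
= 1750.0

1750.0 EHP


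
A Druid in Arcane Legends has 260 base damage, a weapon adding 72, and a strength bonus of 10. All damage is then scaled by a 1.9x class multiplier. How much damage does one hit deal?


Sum base + weapon + str = 260 + 72 + 10 = 342
Multiply by 1.9:
342 * 1.9 = 649.8

649.8 damage


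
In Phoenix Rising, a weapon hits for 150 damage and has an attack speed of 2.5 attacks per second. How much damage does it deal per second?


DPS = damage * attack_speed
= 150 * 2.5
= 375.0

375.0 DPS


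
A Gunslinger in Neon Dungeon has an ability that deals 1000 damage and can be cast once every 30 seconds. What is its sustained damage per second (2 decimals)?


DPS = damage / cooldown
= 1000 / 30
= 33.33

33.33 DPS


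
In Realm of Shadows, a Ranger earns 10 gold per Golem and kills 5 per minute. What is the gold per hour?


Gold per minute = 10 * 5 = 50
Gold per hour = 50 * 60 = 3000

3000 gold/hour


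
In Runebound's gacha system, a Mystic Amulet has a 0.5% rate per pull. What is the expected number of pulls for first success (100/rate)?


Expected pulls for a geometric distribution = 1/p = 100 / rate%
= 100 / 0.5
= 200.0

200.0 pulls


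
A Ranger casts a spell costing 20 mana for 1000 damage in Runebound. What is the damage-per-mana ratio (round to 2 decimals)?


Efficiency = damage / mana
= 1000 / 20
= 50.00

50.00 dmg/mana


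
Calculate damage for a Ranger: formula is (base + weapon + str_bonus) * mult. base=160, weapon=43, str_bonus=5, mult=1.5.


Sum base + weapon + str = 160 + 43 + 5 = 208
Multiply by 1.5:
208 * 1.5 = 312.0

312.0 damage


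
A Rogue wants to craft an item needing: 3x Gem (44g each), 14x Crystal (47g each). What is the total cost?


Cost breakdown:
  Gem: 3 * 44 = 132
  Crystal: 14 * 47 = 658
Total = 132 + 658 = 790

790 gold


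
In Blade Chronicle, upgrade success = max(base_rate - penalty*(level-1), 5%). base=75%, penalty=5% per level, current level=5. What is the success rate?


raw_rate = 75 - 5 * (5 - 1)
= 75 - 5 * 4
= 75 - 20
= 55
Apply floor: max(55, 5) = 55%

55%


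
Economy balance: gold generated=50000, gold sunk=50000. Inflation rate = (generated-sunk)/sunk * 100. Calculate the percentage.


Net gold = 50000 - 50000 = 0
Inflation rate = net / sunk * 100 = 0 / 50000 * 100
= 0.0 * 100
= 0.00%

0.00%


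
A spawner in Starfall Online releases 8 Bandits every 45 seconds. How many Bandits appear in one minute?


Spawns per minute = count * (60 / interval)
= 8 * (60 / 45)
= 8 * 1.3333
= 10.67

10.67 per minute


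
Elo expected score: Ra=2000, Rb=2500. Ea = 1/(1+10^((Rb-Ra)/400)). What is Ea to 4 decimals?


Elo expected score: Ea = 1/(1 + 10^((Rb-Ra)/400))
Rb - Ra = 2500 - 2000 = 500
(Rb-Ra)/400 = 500/400 = 1.25
10^1.25 = 17.782794
Ea = 1/(1 + 17.782794) = 1/18.782794 = 0.0532

0.0532


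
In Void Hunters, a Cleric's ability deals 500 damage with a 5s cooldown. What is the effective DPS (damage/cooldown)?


DPS = damage / cooldown
= 500 / 5
= 100.00

100.00 DPS


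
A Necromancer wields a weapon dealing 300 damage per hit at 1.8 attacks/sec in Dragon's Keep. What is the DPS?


DPS = damage * attack_speed
= 300 * 1.8
= 540.0

540.0 DPS


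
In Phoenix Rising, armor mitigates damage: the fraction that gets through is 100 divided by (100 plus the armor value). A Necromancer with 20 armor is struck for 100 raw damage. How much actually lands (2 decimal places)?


actual = 100 * 100 / (100 + 20)
= 100 * 100 / 120
= 10000 / 120
= 83.33

83.33 damage


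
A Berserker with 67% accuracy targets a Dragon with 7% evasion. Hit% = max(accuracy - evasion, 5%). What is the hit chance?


accuracy - evasion = 67 - 7 = 60
Apply floor: max(60, 5) = 60
Hit chance = 60%

60%


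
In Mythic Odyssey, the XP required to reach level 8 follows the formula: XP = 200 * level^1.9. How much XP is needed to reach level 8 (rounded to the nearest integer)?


XP = 200 * level^1.9
Substitute level = 8:
XP = 200 * 8^1.9
= 200 * 51.9842
= 10397

10397 XP


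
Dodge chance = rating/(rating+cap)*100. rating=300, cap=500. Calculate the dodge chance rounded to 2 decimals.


dodge% = 300 / (300 + 500) * 100
= 300 / 800 * 100
= 0.375 * 100
= 37.50%

37.50%


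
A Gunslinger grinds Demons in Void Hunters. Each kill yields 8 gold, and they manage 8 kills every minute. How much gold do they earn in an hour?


Gold per minute = 8 * 8 = 64
Gold per hour = 64 * 60 = 3840

3840 gold/hour


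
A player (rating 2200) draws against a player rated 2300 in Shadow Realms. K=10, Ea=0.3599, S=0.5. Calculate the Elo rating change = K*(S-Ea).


Elo update: delta = K * (S - Ea), where S = 0.5 (draws)
S - Ea = 0.5 - 0.3599 = 0.1401
Rating change = 10 * 0.1401
= 1.40

1.40 rating points


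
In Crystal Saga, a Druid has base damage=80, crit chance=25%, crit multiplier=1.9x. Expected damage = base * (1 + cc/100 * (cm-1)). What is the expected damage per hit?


E[dmg] = base * (1 + crit_chance * (crit_mult - 1))
cc as decimal = 25/100 = 0.25
cm - 1 = 1.9 - 1 = 0.9
Bonus factor = 0.25 * 0.9 = 0.225
Total multiplier = 1 + 0.225 = 1.225
Expected damage = 80 * 1.225 = 98.00

98.00 damage


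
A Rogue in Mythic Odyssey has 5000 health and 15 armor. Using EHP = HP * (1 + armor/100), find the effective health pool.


EHP = 5000 * (1 + 15/100)
= 5000 * (1 + 0.15)
= 5000 * 1.15
= 5750.0

5750.0 EHP


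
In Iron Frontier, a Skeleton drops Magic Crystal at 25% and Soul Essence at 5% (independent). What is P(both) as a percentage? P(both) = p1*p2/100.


For independent events, P(both) = P(A) * P(B)
= 25% * 5%
= 125 / 100 %
= 1.25%

1.25%


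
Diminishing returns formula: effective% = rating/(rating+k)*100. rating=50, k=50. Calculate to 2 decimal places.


effective% = rating / (rating + k) * 100
= 50 / (50 + 50) * 100
= 50 / 100 * 100
= 0.5 * 100
= 50.00%

50.00%


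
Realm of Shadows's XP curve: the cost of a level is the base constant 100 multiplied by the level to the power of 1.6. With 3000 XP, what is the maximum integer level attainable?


XP = 100 * level^1.6, so level = (XP / 100)^(1/1.6)
= (3000 / 100)^(1/1.6)
= 30.0^0.625
= 8.3792
Floor: level = 8

level 8


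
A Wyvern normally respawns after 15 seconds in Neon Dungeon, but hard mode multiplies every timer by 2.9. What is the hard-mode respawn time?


Respawn time = base * multiplier
= 15 * 2.9
= 43.5 seconds

43.5 seconds


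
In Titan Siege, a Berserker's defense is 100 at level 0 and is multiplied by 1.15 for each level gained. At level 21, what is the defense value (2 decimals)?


value = base * growth^level
= 100 * 1.15^21
= 100 * 18.821518
= 1882.15

1882.15 defense


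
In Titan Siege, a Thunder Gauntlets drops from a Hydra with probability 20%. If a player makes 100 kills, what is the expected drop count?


Expected drops = kills * (drop_rate / 100)
= 100 * (20 / 100)
= 100 * 0.2
= 20.0

20.0 drops


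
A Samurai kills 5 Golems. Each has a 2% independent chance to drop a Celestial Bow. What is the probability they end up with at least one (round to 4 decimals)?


P(at least one) = 1 - P(none) = 1 - (1-p)^n
p = 2/100 = 0.02
1 - p = 0.98
(1 - p)^5 = 0.98^5 = 0.903921
P(at least one) = 1 - 0.903921 = 0.0961

0.0961


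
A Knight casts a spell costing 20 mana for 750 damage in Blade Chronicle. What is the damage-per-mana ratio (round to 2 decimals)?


Efficiency = damage / mana
= 750 / 20
= 37.50

37.50 dmg/mana


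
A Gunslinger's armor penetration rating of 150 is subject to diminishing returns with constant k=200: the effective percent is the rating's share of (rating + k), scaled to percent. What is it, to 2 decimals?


effective% = rating / (rating + k) * 100
= 150 / (150 + 200) * 100
= 150 / 350 * 100
= 0.428571 * 100
= 42.86%

42.86%


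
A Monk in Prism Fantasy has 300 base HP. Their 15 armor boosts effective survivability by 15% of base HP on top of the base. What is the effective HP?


EHP = 300 * (1 + 15/100)
= 300 * (1 + 0.15)
= 300 * 1.15
= 345.0

345.0 EHP


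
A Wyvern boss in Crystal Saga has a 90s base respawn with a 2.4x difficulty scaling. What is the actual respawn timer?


Respawn time = base * multiplier
= 90 * 2.4
= 216.0 seconds

216.0 seconds


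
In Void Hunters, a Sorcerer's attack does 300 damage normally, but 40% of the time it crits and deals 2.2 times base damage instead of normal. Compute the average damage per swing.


E[dmg] = base * (1 + crit_chance * (crit_mult - 1))
cc as decimal = 40/100 = 0.4
cm - 1 = 2.2 - 1 = 1.2
Bonus factor = 0.4 * 1.2 = 0.48
Total multiplier = 1 + 0.48 = 1.48
Expected damage = 300 * 1.48 = 444.00

444.00 damage


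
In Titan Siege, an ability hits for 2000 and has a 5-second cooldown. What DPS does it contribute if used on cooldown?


DPS = damage / cooldown
= 2000 / 5
= 400.00

400.00 DPS


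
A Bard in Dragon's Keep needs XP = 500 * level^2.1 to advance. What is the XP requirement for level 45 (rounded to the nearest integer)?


XP = 500 * level^2.1
Substitute level = 45:
XP = 500 * 45^2.1
= 500 * 2963.0998
= 1481550

1481550 XP


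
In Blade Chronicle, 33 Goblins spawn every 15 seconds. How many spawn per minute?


Spawns per minute = count * (60 / interval)
= 33 * (60 / 15)
= 33 * 4.0
= 132.0

132.0 per minute


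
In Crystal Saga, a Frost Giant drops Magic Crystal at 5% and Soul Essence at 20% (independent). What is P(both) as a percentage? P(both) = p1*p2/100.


For independent events, P(both) = P(A) * P(B)
= 5% * 20%
= 100 / 100 %
= 1.0%

1.0%


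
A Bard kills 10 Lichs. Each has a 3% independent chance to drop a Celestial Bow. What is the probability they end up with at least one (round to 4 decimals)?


P(at least one) = 1 - P(none) = 1 - (1-p)^n
p = 3/100 = 0.03
1 - p = 0.97
(1 - p)^10 = 0.97^10 = 0.737424
P(at least one) = 1 - 0.737424 = 0.2626

0.2626


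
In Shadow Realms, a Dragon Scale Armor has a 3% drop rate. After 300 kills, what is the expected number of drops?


Expected drops = kills * (drop_rate / 100)
= 300 * (3 / 100)
= 300 * 0.03
= 9.0

9.0 drops


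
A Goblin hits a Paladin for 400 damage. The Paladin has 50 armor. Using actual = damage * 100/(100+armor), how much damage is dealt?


actual = 400 * 100 / (100 + 50)
= 400 * 100 / 150
= 40000 / 150
= 266.67

266.67 damage


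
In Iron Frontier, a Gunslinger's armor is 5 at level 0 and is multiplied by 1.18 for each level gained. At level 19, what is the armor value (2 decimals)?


value = base * growth^level
= 5 * 1.18^19
= 5 * 23.214436
= 116.07

116.07 armor


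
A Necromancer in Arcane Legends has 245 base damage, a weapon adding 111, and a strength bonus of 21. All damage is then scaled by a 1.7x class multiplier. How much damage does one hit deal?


Sum base + weapon + str = 245 + 111 + 21 = 377
Multiply by 1.7:
377 * 1.7 = 640.9

640.9 damage


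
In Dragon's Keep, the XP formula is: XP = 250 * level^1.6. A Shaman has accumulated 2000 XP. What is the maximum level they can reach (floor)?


XP = 250 * level^1.6, so level = (XP / 250)^(1/1.6)
= (2000 / 250)^(1/1.6)
= 8.0^0.625
= 3.668
Floor: level = 3

level 3


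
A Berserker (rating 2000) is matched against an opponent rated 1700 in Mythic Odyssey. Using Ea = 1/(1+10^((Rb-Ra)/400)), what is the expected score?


Elo expected score: Ea = 1/(1 + 10^((Rb-Ra)/400))
Rb - Ra = 1700 - 2000 = -300
(Rb-Ra)/400 = -300/400 = -0.75
10^-0.75 = 0.177828
Ea = 1/(1 + 0.177828) = 1/1.177828 = 0.8490

0.8490


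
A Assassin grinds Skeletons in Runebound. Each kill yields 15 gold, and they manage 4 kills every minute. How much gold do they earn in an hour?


Gold per minute = 15 * 4 = 60
Gold per hour = 60 * 60 = 3600

3600 gold/hour


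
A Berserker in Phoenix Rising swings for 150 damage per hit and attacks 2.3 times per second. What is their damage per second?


DPS = damage * attack_speed
= 150 * 2.3
= 345.0

345.0 DPS


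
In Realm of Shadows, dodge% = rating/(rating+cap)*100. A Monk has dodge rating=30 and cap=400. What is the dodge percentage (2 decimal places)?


dodge% = 30 / (30 + 400) * 100
= 30 / 430 * 100
= 0.069767 * 100
= 6.98%

6.98%


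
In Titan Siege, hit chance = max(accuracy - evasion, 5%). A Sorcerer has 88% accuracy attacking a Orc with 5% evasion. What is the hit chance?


accuracy - evasion = 88 - 5 = 83
Apply floor: max(83, 5) = 83
Hit chance = 83%

83%


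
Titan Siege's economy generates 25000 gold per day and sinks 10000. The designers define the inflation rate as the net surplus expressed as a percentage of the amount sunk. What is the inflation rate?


Net gold = 25000 - 10000 = 15000
Inflation rate = net / sunk * 100 = 15000 / 10000 * 100
= 1.5 * 100
= 150.00%

150.00%


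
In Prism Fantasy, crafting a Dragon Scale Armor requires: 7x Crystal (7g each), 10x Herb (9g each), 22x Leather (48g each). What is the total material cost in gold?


Cost breakdown:
  Crystal: 7 * 7 = 49
  Herb: 10 * 9 = 90
  Leather: 22 * 48 = 1056
Total = 49 + 90 + 1056 = 1195

1195 gold


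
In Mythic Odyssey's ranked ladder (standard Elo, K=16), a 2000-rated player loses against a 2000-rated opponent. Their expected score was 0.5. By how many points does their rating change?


Elo update: delta = K * (S - Ea), where S = 0 (loses)
S - Ea = 0 - 0.5 = -0.5
Rating change = 16 * -0.5
= -8.00

-8.00 rating points


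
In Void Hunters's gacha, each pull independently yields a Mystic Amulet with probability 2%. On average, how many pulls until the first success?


Expected pulls for a geometric distribution = 1/p = 100 / rate%
= 100 / 2
= 50.0

50.0 pulls


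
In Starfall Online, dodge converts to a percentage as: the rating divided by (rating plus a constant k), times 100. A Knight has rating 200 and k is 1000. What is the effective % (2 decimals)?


effective% = rating / (rating + k) * 100
= 200 / (200 + 1000) * 100
= 200 / 1200 * 100
= 0.166667 * 100
= 16.67%

16.67%


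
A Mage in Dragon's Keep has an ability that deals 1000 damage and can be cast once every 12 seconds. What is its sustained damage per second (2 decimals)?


DPS = damage / cooldown
= 1000 / 12
= 83.33

83.33 DPS


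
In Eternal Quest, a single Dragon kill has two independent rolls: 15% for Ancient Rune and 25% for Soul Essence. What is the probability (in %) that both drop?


For independent events, P(both) = P(A) * P(B)
= 15% * 25%
= 375 / 100 %
= 3.75%

3.75%


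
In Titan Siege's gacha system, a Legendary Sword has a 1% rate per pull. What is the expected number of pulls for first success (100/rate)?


Expected pulls for a geometric distribution = 1/p = 100 / rate%
= 100 / 1
= 100.0

100.0 pulls


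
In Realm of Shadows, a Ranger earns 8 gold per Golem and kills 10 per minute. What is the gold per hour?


Gold per minute = 8 * 10 = 80
Gold per hour = 80 * 60 = 4800

4800 gold/hour


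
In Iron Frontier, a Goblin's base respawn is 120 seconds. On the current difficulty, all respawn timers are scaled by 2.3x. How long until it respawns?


Respawn time = base * multiplier
= 120 * 2.3
= 276.0 seconds

276.0 seconds


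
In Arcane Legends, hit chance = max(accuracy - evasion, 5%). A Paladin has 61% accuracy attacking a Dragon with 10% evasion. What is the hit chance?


accuracy - evasion = 61 - 10 = 51
Apply floor: max(51, 5) = 51
Hit chance = 51%

51%


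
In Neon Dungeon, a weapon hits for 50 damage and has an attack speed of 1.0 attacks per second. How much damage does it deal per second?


DPS = damage * attack_speed
= 50 * 1.0
= 50.0

50.0 DPS


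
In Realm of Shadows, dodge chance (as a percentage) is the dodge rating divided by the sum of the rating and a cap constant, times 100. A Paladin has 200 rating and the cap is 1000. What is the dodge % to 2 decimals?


dodge% = 200 / (200 + 1000) * 100
= 200 / 1200 * 100
= 0.166667 * 100
= 16.67%

16.67%


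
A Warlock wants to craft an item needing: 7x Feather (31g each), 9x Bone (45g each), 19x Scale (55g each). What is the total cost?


Cost breakdown:
  Feather: 7 * 31 = 217
  Bone: 9 * 45 = 405
  Scale: 19 * 55 = 1045
Total = 217 + 405 + 1045 = 1667

1667 gold


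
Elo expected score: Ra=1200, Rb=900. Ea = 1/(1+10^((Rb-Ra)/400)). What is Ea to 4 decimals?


Elo expected score: Ea = 1/(1 + 10^((Rb-Ra)/400))
Rb - Ra = 900 - 1200 = -300
(Rb-Ra)/400 = -300/400 = -0.75
10^-0.75 = 0.177828
Ea = 1/(1 + 0.177828) = 1/1.177828 = 0.8490

0.8490


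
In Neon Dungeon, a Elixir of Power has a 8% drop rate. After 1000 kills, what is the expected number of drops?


Expected drops = kills * (drop_rate / 100)
= 1000 * (8 / 100)
= 1000 * 0.08
= 80.0

80.0 drops


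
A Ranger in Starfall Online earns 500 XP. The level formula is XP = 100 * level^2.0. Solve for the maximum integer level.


XP = 100 * level^2.0, so level = (XP / 100)^(1/2.0)
= (500 / 100)^(1/2.0)
= 5.0^0.5
= 2.2361
Floor: level = 2

level 2


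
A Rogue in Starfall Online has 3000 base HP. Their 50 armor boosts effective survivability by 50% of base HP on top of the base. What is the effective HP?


EHP = 3000 * (1 + 50/100)
= 3000 * (1 + 0.5)
= 3000 * 1.5
= 4500.0

4500.0 EHP


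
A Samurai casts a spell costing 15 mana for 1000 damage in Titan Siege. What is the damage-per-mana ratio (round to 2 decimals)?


Efficiency = damage / mana
= 1000 / 15
= 66.67

66.67 dmg/mana


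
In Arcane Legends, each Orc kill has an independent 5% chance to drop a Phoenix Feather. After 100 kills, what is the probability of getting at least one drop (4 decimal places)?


P(at least one) = 1 - P(none) = 1 - (1-p)^n
p = 5/100 = 0.05
1 - p = 0.95
(1 - p)^100 = 0.95^100 = 0.005921
P(at least one) = 1 - 0.005921 = 0.9941

0.9941


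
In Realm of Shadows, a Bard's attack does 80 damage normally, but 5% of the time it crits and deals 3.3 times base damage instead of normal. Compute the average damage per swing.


E[dmg] = base * (1 + crit_chance * (crit_mult - 1))
cc as decimal = 5/100 = 0.05
cm - 1 = 3.3 - 1 = 2.3
Bonus factor = 0.05 * 2.3 = 0.115
Total multiplier = 1 + 0.115 = 1.115
Expected damage = 80 * 1.115 = 89.20

89.20 damage


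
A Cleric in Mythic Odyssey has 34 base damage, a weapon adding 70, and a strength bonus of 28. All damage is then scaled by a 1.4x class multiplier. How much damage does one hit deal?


Sum base + weapon + str = 34 + 70 + 28 = 132
Multiply by 1.4:
132 * 1.4 = 184.8

184.8 damage


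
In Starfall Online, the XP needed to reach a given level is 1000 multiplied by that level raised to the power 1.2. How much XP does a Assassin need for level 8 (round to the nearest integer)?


XP = 1000 * level^1.2
Substitute level = 8:
XP = 1000 * 8^1.2
= 1000 * 12.1257
= 12126

12126 XP


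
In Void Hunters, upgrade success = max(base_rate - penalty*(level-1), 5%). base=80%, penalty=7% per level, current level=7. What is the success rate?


raw_rate = 80 - 7 * (7 - 1)
= 80 - 7 * 6
= 80 - 42
= 38
Apply floor: max(38, 5) = 38%

38%


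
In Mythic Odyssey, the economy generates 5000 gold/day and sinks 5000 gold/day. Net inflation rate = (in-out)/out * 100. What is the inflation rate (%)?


Net gold = 5000 - 5000 = 0
Inflation rate = net / sunk * 100 = 0 / 5000 * 100
= 0.0 * 100
= 0.00%

0.00%


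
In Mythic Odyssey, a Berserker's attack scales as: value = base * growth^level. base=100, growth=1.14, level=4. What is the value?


value = base * growth^level
= 100 * 1.14^4
= 100 * 1.68896
= 168.90

168.90 attack


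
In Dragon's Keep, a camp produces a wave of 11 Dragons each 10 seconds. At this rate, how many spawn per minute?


Spawns per minute = count * (60 / interval)
= 11 * (60 / 10)
= 11 * 6.0
= 66.0

66.0 per minute


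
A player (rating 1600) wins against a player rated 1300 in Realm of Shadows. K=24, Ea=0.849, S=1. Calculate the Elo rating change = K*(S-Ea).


Elo update: delta = K * (S - Ea), where S = 1 (wins)
S - Ea = 1 - 0.849 = 0.151
Rating change = 24 * 0.151
= 3.62

3.62 rating points


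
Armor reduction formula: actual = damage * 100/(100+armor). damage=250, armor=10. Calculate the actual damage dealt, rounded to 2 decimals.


actual = 250 * 100 / (100 + 10)
= 250 * 100 / 110
= 25000 / 110
= 227.27

227.27 damage


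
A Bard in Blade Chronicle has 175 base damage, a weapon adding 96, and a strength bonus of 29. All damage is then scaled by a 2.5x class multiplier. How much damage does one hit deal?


Sum base + weapon + str = 175 + 96 + 29 = 300
Multiply by 2.5:
300 * 2.5 = 750.0

750.0 damage


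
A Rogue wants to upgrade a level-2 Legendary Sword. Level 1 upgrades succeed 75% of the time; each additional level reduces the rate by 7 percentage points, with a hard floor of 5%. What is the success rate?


raw_rate = 75 - 7 * (2 - 1)
= 75 - 7 * 1
= 75 - 7
= 68
Apply floor: max(68, 5) = 68%

68%


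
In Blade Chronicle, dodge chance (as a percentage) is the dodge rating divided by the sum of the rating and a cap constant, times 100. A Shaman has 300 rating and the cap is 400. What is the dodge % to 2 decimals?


dodge% = 300 / (300 + 400) * 100
= 300 / 700 * 100
= 0.428571 * 100
= 42.86%

42.86%


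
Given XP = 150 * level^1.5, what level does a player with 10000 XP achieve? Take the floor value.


XP = 150 * level^1.5, so level = (XP / 150)^(1/1.5)
= (10000 / 150)^(1/1.5)
= 66.6667^0.6667
= 16.4414
Floor: level = 16

level 16


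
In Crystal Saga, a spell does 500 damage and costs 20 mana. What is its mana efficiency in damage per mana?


Efficiency = damage / mana
= 500 / 20
= 25.00

25.00 dmg/mana


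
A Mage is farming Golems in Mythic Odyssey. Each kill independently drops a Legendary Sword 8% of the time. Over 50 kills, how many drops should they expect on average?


Expected drops = kills * (drop_rate / 100)
= 50 * (8 / 100)
= 50 * 0.08
= 4.0

4.0 drops


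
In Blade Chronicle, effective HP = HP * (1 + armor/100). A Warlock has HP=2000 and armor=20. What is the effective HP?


EHP = 2000 * (1 + 20/100)
= 2000 * (1 + 0.2)
= 2000 * 1.2
= 2400.0

2400.0 EHP


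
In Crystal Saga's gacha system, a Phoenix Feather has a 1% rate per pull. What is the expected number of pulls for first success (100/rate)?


Expected pulls for a geometric distribution = 1/p = 100 / rate%
= 100 / 1
= 100.0

100.0 pulls


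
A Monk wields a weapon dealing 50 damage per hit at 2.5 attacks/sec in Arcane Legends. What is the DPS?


DPS = damage * attack_speed
= 50 * 2.5
= 125.0

125.0 DPS


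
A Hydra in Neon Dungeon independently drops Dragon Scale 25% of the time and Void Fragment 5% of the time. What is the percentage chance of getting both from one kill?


For independent events, P(both) = P(A) * P(B)
= 25% * 5%
= 125 / 100 %
= 1.25%

1.25%


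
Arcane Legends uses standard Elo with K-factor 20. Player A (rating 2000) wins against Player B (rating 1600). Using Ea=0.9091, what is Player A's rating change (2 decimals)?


Elo update: delta = K * (S - Ea), where S = 1 (wins)
S - Ea = 1 - 0.9091 = 0.0909
Rating change = 20 * 0.0909
= 1.82

1.82 rating points


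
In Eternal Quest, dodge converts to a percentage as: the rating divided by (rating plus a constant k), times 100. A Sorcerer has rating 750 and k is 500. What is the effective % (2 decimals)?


effective% = rating / (rating + k) * 100
= 750 / (750 + 500) * 100
= 750 / 1250 * 100
= 0.6 * 100
= 60.00%

60.00%


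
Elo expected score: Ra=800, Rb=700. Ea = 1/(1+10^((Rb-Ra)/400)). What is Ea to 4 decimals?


Elo expected score: Ea = 1/(1 + 10^((Rb-Ra)/400))
Rb - Ra = 700 - 800 = -100
(Rb-Ra)/400 = -100/400 = -0.25
10^-0.25 = 0.562341
Ea = 1/(1 + 0.562341) = 1/1.562341 = 0.6401

0.6401


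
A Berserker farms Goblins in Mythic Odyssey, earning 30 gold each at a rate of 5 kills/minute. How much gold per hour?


Gold per minute = 30 * 5 = 150
Gold per hour = 150 * 60 = 9000

9000 gold/hour


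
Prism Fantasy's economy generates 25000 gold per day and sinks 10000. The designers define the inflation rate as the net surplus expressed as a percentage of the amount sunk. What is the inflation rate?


Net gold = 25000 - 10000 = 15000
Inflation rate = net / sunk * 100 = 15000 / 10000 * 100
= 1.5 * 100
= 150.00%

150.00%


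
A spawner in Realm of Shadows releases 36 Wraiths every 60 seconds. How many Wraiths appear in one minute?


Spawns per minute = count * (60 / interval)
= 36 * (60 / 60)
= 36 * 1.0
= 36.0

36.0 per minute


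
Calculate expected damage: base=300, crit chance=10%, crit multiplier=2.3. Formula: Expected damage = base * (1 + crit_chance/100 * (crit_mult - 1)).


E[dmg] = base * (1 + crit_chance * (crit_mult - 1))
cc as decimal = 10/100 = 0.1
cm - 1 = 2.3 - 1 = 1.3
Bonus factor = 0.1 * 1.3 = 0.13
Total multiplier = 1 + 0.13 = 1.13
Expected damage = 300 * 1.13 = 339.00

339.00 damage


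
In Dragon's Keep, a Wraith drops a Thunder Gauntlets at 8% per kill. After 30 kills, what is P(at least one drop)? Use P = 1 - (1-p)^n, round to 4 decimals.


P(at least one) = 1 - P(none) = 1 - (1-p)^n
p = 8/100 = 0.08
1 - p = 0.92
(1 - p)^30 = 0.92^30 = 0.081966
P(at least one) = 1 - 0.081966 = 0.9180

0.9180


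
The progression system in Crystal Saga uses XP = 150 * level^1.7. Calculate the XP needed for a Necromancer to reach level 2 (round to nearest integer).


XP = 150 * level^1.7
Substitute level = 2:
XP = 150 * 2^1.7
= 150 * 3.249
= 487

487 XP


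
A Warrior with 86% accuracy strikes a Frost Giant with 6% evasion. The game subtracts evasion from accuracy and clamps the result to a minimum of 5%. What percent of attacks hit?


accuracy - evasion = 86 - 6 = 80
Apply floor: max(80, 5) = 80
Hit chance = 80%

80%


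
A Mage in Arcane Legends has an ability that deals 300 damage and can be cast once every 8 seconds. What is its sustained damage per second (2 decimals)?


DPS = damage / cooldown
= 300 / 8
= 37.50

37.50 DPS


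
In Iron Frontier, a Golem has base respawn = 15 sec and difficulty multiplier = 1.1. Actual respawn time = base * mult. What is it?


Respawn time = base * multiplier
= 15 * 1.1
= 16.5 seconds

16.5 seconds


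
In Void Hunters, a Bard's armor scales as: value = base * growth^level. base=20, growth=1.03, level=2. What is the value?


value = base * growth^level
= 20 * 1.03^2
= 20 * 1.0609
= 21.22

21.22 armor


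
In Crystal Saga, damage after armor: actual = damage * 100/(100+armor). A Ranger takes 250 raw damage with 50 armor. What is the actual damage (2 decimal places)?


actual = 250 * 100 / (100 + 50)
= 250 * 100 / 150
= 25000 / 150
= 166.67

166.67 damage


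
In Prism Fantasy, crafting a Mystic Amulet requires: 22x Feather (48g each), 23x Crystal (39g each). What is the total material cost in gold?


Cost breakdown:
  Feather: 22 * 48 = 1056
  Crystal: 23 * 39 = 897
Total = 1056 + 897 = 1953

1953 gold


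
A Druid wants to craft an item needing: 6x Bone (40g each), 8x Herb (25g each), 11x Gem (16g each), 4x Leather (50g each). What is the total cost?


Cost breakdown:
  Bone: 6 * 40 = 240
  Herb: 8 * 25 = 200
  Gem: 11 * 16 = 176
  Leather: 4 * 50 = 200
Total = 240 + 200 + 176 + 200 = 816

816 gold


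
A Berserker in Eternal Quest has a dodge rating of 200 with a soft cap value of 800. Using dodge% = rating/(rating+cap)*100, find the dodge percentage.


dodge% = 200 / (200 + 800) * 100
= 200 / 1000 * 100
= 0.2 * 100
= 20.00%

20.00%


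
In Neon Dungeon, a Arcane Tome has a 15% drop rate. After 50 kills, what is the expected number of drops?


Expected drops = kills * (drop_rate / 100)
= 50 * (15 / 100)
= 50 * 0.15
= 7.5

7.5 drops


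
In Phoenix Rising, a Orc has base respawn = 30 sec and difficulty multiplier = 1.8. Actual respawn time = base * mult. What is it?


Respawn time = base * multiplier
= 30 * 1.8
= 54.0 seconds

54.0 seconds


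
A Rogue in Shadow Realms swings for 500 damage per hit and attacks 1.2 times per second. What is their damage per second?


DPS = damage * attack_speed
= 500 * 1.2
= 600.0

600.0 DPS


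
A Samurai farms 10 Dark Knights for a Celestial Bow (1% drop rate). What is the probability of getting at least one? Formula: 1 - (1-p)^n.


P(at least one) = 1 - P(none) = 1 - (1-p)^n
p = 1/100 = 0.01
1 - p = 0.99
(1 - p)^10 = 0.99^10 = 0.904382
P(at least one) = 1 - 0.904382 = 0.0956

0.0956


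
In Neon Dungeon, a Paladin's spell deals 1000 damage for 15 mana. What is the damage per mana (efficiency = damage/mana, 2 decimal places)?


Efficiency = damage / mana
= 1000 / 15
= 66.67

66.67 dmg/mana


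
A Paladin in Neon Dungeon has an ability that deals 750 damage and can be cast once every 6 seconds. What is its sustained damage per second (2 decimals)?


DPS = damage / cooldown
= 750 / 6
= 125.00

125.00 DPS


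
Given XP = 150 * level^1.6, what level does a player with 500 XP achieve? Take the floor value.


XP = 150 * level^1.6, so level = (XP / 150)^(1/1.6)
= (500 / 150)^(1/1.6)
= 3.3333^0.625
= 2.1223
Floor: level = 2

level 2


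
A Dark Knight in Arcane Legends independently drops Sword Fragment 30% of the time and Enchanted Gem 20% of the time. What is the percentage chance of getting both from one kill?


For independent events, P(both) = P(A) * P(B)
= 30% * 20%
= 600 / 100 %
= 6.0%

6.0%


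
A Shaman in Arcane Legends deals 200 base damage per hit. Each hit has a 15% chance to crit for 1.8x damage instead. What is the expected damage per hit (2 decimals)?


E[dmg] = base * (1 + crit_chance * (crit_mult - 1))
cc as decimal = 15/100 = 0.15
cm - 1 = 1.8 - 1 = 0.8
Bonus factor = 0.15 * 0.8 = 0.12
Total multiplier = 1 + 0.12 = 1.12
Expected damage = 200 * 1.12 = 224.00

224.00 damage


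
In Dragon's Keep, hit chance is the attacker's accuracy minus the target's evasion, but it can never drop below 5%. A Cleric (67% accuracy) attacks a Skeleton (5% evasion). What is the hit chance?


accuracy - evasion = 67 - 5 = 62
Apply floor: max(62, 5) = 62
Hit chance = 62%

62%


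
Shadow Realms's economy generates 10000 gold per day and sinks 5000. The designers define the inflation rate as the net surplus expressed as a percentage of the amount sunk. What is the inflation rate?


Net gold = 10000 - 5000 = 5000
Inflation rate = net / sunk * 100 = 5000 / 5000 * 100
= 1.0 * 100
= 100.00%

100.00%


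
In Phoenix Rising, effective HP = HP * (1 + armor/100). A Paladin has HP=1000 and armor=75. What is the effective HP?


EHP = 1000 * (1 + 75/100)
= 1000 * (1 + 0.75)
= 1000 * 1.75
= 1750.0

1750.0 EHP


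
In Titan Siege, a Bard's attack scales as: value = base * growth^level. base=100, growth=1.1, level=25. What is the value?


value = base * growth^level
= 100 * 1.1^25
= 100 * 10.834706
= 1083.47

1083.47 attack


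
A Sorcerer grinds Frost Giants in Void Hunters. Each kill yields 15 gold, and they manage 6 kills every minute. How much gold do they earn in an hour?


Gold per minute = 15 * 6 = 90
Gold per hour = 90 * 60 = 5400

5400 gold/hour


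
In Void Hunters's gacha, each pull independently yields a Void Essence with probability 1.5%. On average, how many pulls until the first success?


Expected pulls for a geometric distribution = 1/p = 100 / rate%
= 100 / 1.5
= 66.67

66.67 pulls


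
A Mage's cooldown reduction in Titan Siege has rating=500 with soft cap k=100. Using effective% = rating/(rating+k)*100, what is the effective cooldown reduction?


effective% = rating / (rating + k) * 100
= 500 / (500 + 100) * 100
= 500 / 600 * 100
= 0.833333 * 100
= 83.33%

83.33%


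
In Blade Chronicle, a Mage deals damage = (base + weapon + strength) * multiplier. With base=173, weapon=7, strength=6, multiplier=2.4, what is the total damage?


Sum base + weapon + str = 173 + 7 + 6 = 186
Multiply by 2.4:
186 * 2.4 = 446.4

446.4 damage


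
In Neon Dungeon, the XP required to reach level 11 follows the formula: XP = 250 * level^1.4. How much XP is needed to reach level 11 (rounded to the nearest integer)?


XP = 250 * level^1.4
Substitute level = 11:
XP = 250 * 11^1.4
= 250 * 28.7045
= 7176

7176 XP


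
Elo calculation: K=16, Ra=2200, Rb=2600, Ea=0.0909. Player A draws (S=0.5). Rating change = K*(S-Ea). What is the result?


Elo update: delta = K * (S - Ea), where S = 0.5 (draws)
S - Ea = 0.5 - 0.0909 = 0.4091
Rating change = 16 * 0.4091
= 6.55

6.55 rating points


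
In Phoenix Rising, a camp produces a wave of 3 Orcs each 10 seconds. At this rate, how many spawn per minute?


Spawns per minute = count * (60 / interval)
= 3 * (60 / 10)
= 3 * 6.0
= 18.0

18.0 per minute


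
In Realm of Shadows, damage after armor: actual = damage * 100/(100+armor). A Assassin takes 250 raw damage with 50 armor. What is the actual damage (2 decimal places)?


actual = 250 * 100 / (100 + 50)
= 250 * 100 / 150
= 25000 / 150
= 166.67

166.67 damage


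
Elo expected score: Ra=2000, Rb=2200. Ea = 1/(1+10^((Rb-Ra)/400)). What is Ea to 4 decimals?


Elo expected score: Ea = 1/(1 + 10^((Rb-Ra)/400))
Rb - Ra = 2200 - 2000 = 200
(Rb-Ra)/400 = 200/400 = 0.5
10^0.5 = 3.162278
Ea = 1/(1 + 3.162278) = 1/4.162278 = 0.2403

0.2403


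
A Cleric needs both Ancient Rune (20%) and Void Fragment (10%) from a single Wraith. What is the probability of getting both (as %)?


For independent events, P(both) = P(A) * P(B)
= 20% * 10%
= 200 / 100 %
= 2.0%

2.0%


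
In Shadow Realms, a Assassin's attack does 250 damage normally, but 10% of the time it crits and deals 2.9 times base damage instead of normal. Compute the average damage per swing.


E[dmg] = base * (1 + crit_chance * (crit_mult - 1))
cc as decimal = 10/100 = 0.1
cm - 1 = 2.9 - 1 = 1.9
Bonus factor = 0.1 * 1.9 = 0.19
Total multiplier = 1 + 0.19 = 1.19
Expected damage = 250 * 1.19 = 297.50

297.50 damage


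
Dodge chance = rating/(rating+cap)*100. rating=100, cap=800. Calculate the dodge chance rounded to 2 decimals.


dodge% = 100 / (100 + 800) * 100
= 100 / 900 * 100
= 0.111111 * 100
= 11.11%

11.11%


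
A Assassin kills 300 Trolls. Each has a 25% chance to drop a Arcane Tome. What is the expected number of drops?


Expected drops = kills * (drop_rate / 100)
= 300 * (25 / 100)
= 300 * 0.25
= 75.0

75.0 drops


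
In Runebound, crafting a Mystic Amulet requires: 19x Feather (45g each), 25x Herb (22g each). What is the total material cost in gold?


Cost breakdown:
  Feather: 19 * 45 = 855
  Herb: 25 * 22 = 550
Total = 855 + 550 = 1405

1405 gold


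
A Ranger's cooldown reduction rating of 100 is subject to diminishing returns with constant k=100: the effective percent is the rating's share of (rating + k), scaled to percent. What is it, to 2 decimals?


effective% = rating / (rating + k) * 100
= 100 / (100 + 100) * 100
= 100 / 200 * 100
= 0.5 * 100
= 50.00%

50.00%


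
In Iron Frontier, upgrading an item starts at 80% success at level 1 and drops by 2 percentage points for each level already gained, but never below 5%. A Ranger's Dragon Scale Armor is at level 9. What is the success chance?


raw_rate = 80 - 2 * (9 - 1)
= 80 - 2 * 8
= 80 - 16
= 64
Apply floor: max(64, 5) = 64%

64%


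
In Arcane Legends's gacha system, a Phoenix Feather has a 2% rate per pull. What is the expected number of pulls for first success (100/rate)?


Expected pulls for a geometric distribution = 1/p = 100 / rate%
= 100 / 2
= 50.0

50.0 pulls


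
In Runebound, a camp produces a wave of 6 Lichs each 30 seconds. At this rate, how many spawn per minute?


Spawns per minute = count * (60 / interval)
= 6 * (60 / 30)
= 6 * 2.0
= 12.0

12.0 per minute


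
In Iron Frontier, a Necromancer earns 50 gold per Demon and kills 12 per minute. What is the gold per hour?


Gold per minute = 50 * 12 = 600
Gold per hour = 600 * 60 = 36000

36000 gold/hour


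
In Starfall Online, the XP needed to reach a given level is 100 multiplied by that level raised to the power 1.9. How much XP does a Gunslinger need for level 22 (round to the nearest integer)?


XP = 100 * level^1.9
Substitute level = 22:
XP = 100 * 22^1.9
= 100 * 355.3065
= 35531

35531 XP
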